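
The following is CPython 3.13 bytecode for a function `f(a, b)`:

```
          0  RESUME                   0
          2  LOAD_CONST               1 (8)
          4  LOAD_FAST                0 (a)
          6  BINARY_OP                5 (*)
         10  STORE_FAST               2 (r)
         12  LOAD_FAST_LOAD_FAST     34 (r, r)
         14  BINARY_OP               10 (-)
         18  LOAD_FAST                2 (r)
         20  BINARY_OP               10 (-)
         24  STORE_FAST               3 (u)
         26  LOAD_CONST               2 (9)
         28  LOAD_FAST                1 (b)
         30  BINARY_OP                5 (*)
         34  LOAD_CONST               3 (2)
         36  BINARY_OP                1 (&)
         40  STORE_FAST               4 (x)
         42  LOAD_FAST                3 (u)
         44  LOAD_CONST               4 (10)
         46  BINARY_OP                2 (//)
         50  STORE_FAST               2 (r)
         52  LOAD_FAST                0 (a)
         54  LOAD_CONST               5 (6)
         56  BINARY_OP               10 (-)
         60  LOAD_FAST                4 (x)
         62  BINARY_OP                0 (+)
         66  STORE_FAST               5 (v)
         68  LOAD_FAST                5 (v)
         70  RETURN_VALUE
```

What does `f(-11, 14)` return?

-15

LOAD_CONST → push 8. Stack: [8]
LOAD_FAST a → push -11. Stack: [8, -11]
BINARY_OP * → 8 * -11 = -88. Stack: [-88]
STORE_FAST r → r=-88. Stack: []
LOAD_FAST_LOAD_FAST r,r → push -88,-88. Stack: [-88, -88]
BINARY_OP - → -88 - -88 = 0. Stack: [0]
LOAD_FAST r → push -88. Stack: [0, -88]
BINARY_OP - → 0 - -88 = 88. Stack: [88]
STORE_FAST u → u=88. Stack: []
LOAD_CONST → push 9. Stack: [9]
LOAD_FAST b → push 14. Stack: [9, 14]
BINARY_OP * → 9 * 14 = 126. Stack: [126]
LOAD_CONST → push 2. Stack: [126, 2]
BINARY_OP & → 126 & 2 = 2. Stack: [2]
STORE_FAST x → x=2. Stack: []
LOAD_FAST u → push 88. Stack: [88]
LOAD_CONST → push 10. Stack: [88, 10]
BINARY_OP // → 88 // 10 = 8. Stack: [8]
STORE_FAST r → r=8. Stack: []
LOAD_FAST a → push -11. Stack: [-11]
LOAD_CONST → push 6. Stack: [-11, 6]
BINARY_OP - → -11 - 6 = -17. Stack: [-17]
LOAD_FAST x → push 2. Stack: [-17, 2]
BINARY_OP + → -17 + 2 = -15. Stack: [-15]
STORE_FAST v → v=-15. Stack: []
LOAD_FAST v → push -15. Stack: [-15]
RETURN_VALUE → return -15.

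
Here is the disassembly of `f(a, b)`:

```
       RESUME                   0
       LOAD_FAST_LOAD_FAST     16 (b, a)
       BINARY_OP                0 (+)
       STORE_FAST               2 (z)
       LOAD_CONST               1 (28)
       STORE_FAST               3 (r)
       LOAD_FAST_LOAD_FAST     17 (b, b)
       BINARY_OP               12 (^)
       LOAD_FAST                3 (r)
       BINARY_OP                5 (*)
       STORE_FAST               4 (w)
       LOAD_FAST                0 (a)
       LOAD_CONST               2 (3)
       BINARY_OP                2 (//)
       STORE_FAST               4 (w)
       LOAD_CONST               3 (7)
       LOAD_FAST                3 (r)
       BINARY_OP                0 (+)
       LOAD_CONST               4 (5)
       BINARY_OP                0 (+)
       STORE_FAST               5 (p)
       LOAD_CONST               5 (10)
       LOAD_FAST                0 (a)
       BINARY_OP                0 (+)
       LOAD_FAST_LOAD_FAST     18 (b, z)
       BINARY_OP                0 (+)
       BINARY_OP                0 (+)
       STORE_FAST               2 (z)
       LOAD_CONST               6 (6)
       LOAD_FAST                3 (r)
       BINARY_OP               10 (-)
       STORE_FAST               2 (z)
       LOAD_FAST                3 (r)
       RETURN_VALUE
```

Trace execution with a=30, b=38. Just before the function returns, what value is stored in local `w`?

10

LOAD_FAST_LOAD_FAST b,a → push 38,30. Stack: [38, 30]
BINARY_OP + → 38 + 30 = 68. Stack: [68]
STORE_FAST z → z=68. Stack: []
LOAD_CONST → push 28. Stack: [28]
STORE_FAST r → r=28. Stack: []
LOAD_FAST_LOAD_FAST b,b → push 38,38. Stack: [38, 38]
BINARY_OP ^ → 38 ^ 38 = 0. Stack: [0]
LOAD_FAST r → push 28. Stack: [0, 28]
BINARY_OP * → 0 * 28 = 0. Stack: [0]
STORE_FAST w → w=0. Stack: []
LOAD_FAST a → push 30. Stack: [30]
LOAD_CONST → push 3. Stack: [30, 3]
BINARY_OP // → 30 // 3 = 10. Stack: [10]
STORE_FAST w → w=10. Stack: []
LOAD_CONST → push 7. Stack: [7]
LOAD_FAST r → push 28. Stack: [7, 28]
BINARY_OP + → 7 + 28 = 35. Stack: [35]
LOAD_CONST → push 5. Stack: [35, 5]
BINARY_OP + → 35 + 5 = 40. Stack: [40]
STORE_FAST p → p=40. Stack: []
LOAD_CONST → push 10. Stack: [10]
LOAD_FAST a → push 30. Stack: [10, 30]
BINARY_OP + → 10 + 30 = 40. Stack: [40]
LOAD_FAST_LOAD_FAST b,z → push 38,68. Stack: [40, 38, 68]
BINARY_OP + → 38 + 68 = 106. Stack: [40, 106]
BINARY_OP + → 40 + 106 = 146. Stack: [146]
STORE_FAST z → z=146. Stack: []
LOAD_CONST → push 6. Stack: [6]
LOAD_FAST r → push 28. Stack: [6, 28]
BINARY_OP - → 6 - 28 = -22. Stack: [-22]
STORE_FAST z → z=-22. Stack: []
LOAD_FAST r → push 28. Stack: [28]
RETURN_VALUE → return 28.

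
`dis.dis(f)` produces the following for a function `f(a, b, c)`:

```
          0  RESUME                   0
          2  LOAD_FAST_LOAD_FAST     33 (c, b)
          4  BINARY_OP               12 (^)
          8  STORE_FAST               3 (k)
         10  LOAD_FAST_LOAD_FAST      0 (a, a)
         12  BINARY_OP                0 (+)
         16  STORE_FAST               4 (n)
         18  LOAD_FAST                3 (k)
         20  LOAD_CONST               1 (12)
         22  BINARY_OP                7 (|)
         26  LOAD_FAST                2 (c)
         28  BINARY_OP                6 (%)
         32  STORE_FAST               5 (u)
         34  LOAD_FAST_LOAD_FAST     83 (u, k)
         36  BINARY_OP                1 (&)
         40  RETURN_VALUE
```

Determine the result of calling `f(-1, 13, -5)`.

LOAD_FAST_LOAD_FAST c,b → push -5,13. Stack: [-5, 13]
BINARY_OP ^ → -5 ^ 13 = -10. Stack: [-10]
STORE_FAST k → k=-10. Stack: []
LOAD_FAST_LOAD_FAST a,a → push -1,-1. Stack: [-1, -1]
BINARY_OP + → -1 + -1 = -2. Stack: [-2]
STORE_FAST n → n=-2. Stack: []
LOAD_FAST k → push -10. Stack: [-10]
LOAD_CONST → push 12. Stack: [-10, 12]
BINARY_OP | → -10 | 12 = -2. Stack: [-2]
LOAD_FAST c → push -5. Stack: [-2, -5]
BINARY_OP % → -2 % -5 = -2. Stack: [-2]
STORE_FAST u → u=-2. Stack: []
LOAD_FAST_LOAD_FAST u,k → push -2,-10. Stack: [-2, -10]
BINARY_OP & → -2 & -10 = -10. Stack: [-10]
RETURN_VALUE → return -10.

-10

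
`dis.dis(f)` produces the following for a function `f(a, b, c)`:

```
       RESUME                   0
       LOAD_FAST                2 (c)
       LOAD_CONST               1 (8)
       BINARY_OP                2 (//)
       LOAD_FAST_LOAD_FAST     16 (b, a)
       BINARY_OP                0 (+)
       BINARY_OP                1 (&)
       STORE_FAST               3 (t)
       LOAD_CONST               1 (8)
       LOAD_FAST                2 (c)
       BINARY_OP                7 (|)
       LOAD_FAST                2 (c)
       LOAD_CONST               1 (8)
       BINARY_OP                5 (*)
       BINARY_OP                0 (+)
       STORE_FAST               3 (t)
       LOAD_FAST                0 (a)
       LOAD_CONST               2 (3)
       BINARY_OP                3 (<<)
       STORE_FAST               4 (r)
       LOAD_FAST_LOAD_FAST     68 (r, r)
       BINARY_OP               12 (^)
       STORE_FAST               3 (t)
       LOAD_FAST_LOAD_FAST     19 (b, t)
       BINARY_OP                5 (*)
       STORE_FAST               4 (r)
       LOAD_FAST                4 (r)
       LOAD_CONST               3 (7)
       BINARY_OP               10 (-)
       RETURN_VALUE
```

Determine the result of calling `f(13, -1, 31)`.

LOAD_FAST c → push 31. Stack: [31]
LOAD_CONST → push 8. Stack: [31, 8]
BINARY_OP // → 31 // 8 = 3. Stack: [3]
LOAD_FAST_LOAD_FAST b,a → push -1,13. Stack: [3, -1, 13]
BINARY_OP + → -1 + 13 = 12. Stack: [3, 12]
BINARY_OP & → 3 & 12 = 0. Stack: [0]
STORE_FAST t → t=0. Stack: []
LOAD_CONST → push 8. Stack: [8]
LOAD_FAST c → push 31. Stack: [8, 31]
BINARY_OP | → 8 | 31 = 31. Stack: [31]
LOAD_FAST c → push 31. Stack: [31, 31]
LOAD_CONST → push 8. Stack: [31, 31, 8]
BINARY_OP * → 31 * 8 = 248. Stack: [31, 248]
BINARY_OP + → 31 + 248 = 279. Stack: [279]
STORE_FAST t → t=279. Stack: []
LOAD_FAST a → push 13. Stack: [13]
LOAD_CONST → push 3. Stack: [13, 3]
BINARY_OP << → 13 << 3 = 104. Stack: [104]
STORE_FAST r → r=104. Stack: []
LOAD_FAST_LOAD_FAST r,r → push 104,104. Stack: [104, 104]
BINARY_OP ^ → 104 ^ 104 = 0. Stack: [0]
STORE_FAST t → t=0. Stack: []
LOAD_FAST_LOAD_FAST b,t → push -1,0. Stack: [-1, 0]
BINARY_OP * → -1 * 0 = 0. Stack: [0]
STORE_FAST r → r=0. Stack: []
LOAD_FAST r → push 0. Stack: [0]
LOAD_CONST → push 7. Stack: [0, 7]
BINARY_OP - → 0 - 7 = -7. Stack: [-7]
RETURN_VALUE → return -7.

-7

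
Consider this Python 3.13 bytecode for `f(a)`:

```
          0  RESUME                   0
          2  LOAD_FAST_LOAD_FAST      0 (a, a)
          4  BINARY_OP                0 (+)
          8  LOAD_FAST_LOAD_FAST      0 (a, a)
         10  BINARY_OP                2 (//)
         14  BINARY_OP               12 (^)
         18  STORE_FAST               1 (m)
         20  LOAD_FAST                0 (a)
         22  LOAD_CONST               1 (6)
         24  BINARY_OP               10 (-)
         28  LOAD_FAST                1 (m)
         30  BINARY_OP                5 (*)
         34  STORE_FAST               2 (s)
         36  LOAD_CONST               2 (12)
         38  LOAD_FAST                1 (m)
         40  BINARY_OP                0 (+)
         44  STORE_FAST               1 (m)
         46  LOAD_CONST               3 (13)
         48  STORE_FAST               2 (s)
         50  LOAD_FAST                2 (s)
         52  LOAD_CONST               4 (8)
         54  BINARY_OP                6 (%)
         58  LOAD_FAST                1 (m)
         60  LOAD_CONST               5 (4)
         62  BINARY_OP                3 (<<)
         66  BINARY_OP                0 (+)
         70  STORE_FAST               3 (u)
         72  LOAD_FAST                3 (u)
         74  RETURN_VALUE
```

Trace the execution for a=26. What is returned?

1045

LOAD_FAST_LOAD_FAST a,a → push 26,26. Stack: [26, 26]
BINARY_OP + → 26 + 26 = 52. Stack: [52]
LOAD_FAST_LOAD_FAST a,a → push 26,26. Stack: [52, 26, 26]
BINARY_OP // → 26 // 26 = 1. Stack: [52, 1]
BINARY_OP ^ → 52 ^ 1 = 53. Stack: [53]
STORE_FAST m → m=53. Stack: []
LOAD_FAST a → push 26. Stack: [26]
LOAD_CONST → push 6. Stack: [26, 6]
BINARY_OP - → 26 - 6 = 20. Stack: [20]
LOAD_FAST m → push 53. Stack: [20, 53]
BINARY_OP * → 20 * 53 = 1060. Stack: [1060]
STORE_FAST s → s=1060. Stack: []
LOAD_CONST → push 12. Stack: [12]
LOAD_FAST m → push 53. Stack: [12, 53]
BINARY_OP + → 12 + 53 = 65. Stack: [65]
STORE_FAST m → m=65. Stack: []
LOAD_CONST → push 13. Stack: [13]
STORE_FAST s → s=13. Stack: []
LOAD_FAST s → push 13. Stack: [13]
LOAD_CONST → push 8. Stack: [13, 8]
BINARY_OP % → 13 % 8 = 5. Stack: [5]
LOAD_FAST m → push 65. Stack: [5, 65]
LOAD_CONST → push 4. Stack: [5, 65, 4]
BINARY_OP << → 65 << 4 = 1040. Stack: [5, 1040]
BINARY_OP + → 5 + 1040 = 1045. Stack: [1045]
STORE_FAST u → u=1045. Stack: []
LOAD_FAST u → push 1045. Stack: [1045]
RETURN_VALUE → return 1045.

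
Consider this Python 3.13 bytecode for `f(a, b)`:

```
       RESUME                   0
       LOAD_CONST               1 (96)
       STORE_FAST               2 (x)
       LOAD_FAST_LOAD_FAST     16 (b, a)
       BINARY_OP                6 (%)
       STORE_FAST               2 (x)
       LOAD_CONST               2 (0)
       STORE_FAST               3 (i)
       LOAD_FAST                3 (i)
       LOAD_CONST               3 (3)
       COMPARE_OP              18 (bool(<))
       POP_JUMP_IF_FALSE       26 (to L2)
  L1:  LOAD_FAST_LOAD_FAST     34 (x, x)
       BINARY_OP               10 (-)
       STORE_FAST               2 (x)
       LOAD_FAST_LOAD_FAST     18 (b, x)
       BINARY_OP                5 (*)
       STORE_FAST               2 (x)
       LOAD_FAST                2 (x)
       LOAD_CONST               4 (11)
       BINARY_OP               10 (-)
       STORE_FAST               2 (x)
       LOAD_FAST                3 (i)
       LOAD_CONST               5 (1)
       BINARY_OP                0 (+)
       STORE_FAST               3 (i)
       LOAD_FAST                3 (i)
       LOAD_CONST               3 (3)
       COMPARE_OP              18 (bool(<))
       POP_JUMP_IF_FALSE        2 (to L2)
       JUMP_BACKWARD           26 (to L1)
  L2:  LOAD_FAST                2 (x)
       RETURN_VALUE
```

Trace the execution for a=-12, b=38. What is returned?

-11

LOAD_CONST → push 96
STORE_FAST x → x=96
LOAD_FAST_LOAD_FAST b,a → push 38,-12
BINARY_OP % → 38 % -12 = -10
STORE_FAST x → x=-10
LOAD_CONST → push 0
STORE_FAST i → i=0
LOAD_FAST i → push 0
LOAD_CONST → push 3
COMPARE_OP bool(<) → 0 vs 3 = True
POP_JUMP_IF_FALSE → pop True; no jump
LOAD_FAST_LOAD_FAST x,x → push -10,-10
BINARY_OP - → -10 - -10 = 0
STORE_FAST x → x=0
LOAD_FAST_LOAD_FAST b,x → push 38,0
BINARY_OP * → 38 * 0 = 0
STORE_FAST x → x=0
LOAD_FAST x → push 0
LOAD_CONST → push 11
BINARY_OP - → 0 - 11 = -11
STORE_FAST x → x=-11
LOAD_FAST i → push 0
LOAD_CONST → push 1
BINARY_OP + → 0 + 1 = 1
STORE_FAST i → i=1
LOAD_FAST i → push 1
LOAD_CONST → push 3
COMPARE_OP bool(<) → 1 vs 3 = True
POP_JUMP_IF_FALSE → pop True; no jump
LOAD_FAST_LOAD_FAST x,x → push -11,-11
BINARY_OP - → -11 - -11 = 0
STORE_FAST x → x=0
LOAD_FAST_LOAD_FAST b,x → push 38,0
BINARY_OP * → 38 * 0 = 0
STORE_FAST x → x=0
LOAD_FAST x → push 0
LOAD_CONST → push 11
BINARY_OP - → 0 - 11 = -11
STORE_FAST x → x=-11
LOAD_FAST i → push 1
LOAD_CONST → push 1
BINARY_OP + → 1 + 1 = 2
STORE_FAST i → i=2
LOAD_FAST i → push 2
LOAD_CONST → push 3
COMPARE_OP bool(<) → 2 vs 3 = True
POP_JUMP_IF_FALSE → pop True; no jump
LOAD_FAST_LOAD_FAST x,x → push -11,-11
BINARY_OP - → -11 - -11 = 0
STORE_FAST x → x=0
LOAD_FAST_LOAD_FAST b,x → push 38,0
BINARY_OP * → 38 * 0 = 0
STORE_FAST x → x=0
LOAD_FAST x → push 0
LOAD_CONST → push 11
BINARY_OP - → 0 - 11 = -11
STORE_FAST x → x=-11
LOAD_FAST i → push 2
LOAD_CONST → push 1
BINARY_OP + → 2 + 1 = 3
STORE_FAST i → i=3
LOAD_FAST i → push 3
LOAD_CONST → push 3
COMPARE_OP bool(<) → 3 vs 3 = False
POP_JUMP_IF_FALSE → pop False; jump
LOAD_FAST x → push -11
RETURN_VALUE → return -11.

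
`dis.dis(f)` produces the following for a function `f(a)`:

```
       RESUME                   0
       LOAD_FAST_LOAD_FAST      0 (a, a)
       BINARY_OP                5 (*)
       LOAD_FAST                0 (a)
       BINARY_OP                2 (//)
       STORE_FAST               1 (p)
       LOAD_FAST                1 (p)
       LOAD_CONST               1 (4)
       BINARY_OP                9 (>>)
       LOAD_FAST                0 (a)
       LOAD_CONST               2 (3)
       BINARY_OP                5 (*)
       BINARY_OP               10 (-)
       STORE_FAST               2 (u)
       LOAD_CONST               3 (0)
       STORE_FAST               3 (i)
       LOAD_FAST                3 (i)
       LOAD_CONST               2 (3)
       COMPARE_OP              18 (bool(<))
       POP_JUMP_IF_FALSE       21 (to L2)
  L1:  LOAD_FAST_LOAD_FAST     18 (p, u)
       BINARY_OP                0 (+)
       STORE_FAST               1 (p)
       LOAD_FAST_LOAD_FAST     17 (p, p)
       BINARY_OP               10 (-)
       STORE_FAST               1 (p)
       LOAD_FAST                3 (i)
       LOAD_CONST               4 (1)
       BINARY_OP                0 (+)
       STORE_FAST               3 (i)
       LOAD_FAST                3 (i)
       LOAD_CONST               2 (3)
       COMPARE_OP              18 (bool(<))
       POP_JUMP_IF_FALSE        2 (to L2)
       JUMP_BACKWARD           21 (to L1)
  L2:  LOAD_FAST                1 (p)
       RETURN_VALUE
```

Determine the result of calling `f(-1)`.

LOAD_FAST_LOAD_FAST a,a → push -1,-1. Stack: [-1, -1]
BINARY_OP * → -1 * -1 = 1. Stack: [1]
LOAD_FAST a → push -1. Stack: [1, -1]
BINARY_OP // → 1 // -1 = -1. Stack: [-1]
STORE_FAST p → p=-1. Stack: []
LOAD_FAST p → push -1. Stack: [-1]
LOAD_CONST → push 4. Stack: [-1, 4]
BINARY_OP >> → -1 >> 4 = -1. Stack: [-1]
LOAD_FAST a → push -1. Stack: [-1, -1]
LOAD_CONST → push 3. Stack: [-1, -1, 3]
BINARY_OP * → -1 * 3 = -3. Stack: [-1, -3]
BINARY_OP - → -1 - -3 = 2. Stack: [2]
STORE_FAST u → u=2. Stack: []
LOAD_CONST → push 0. Stack: [0]
STORE_FAST i → i=0. Stack: []
LOAD_FAST i → push 0. Stack: [0]
LOAD_CONST → push 3. Stack: [0, 3]
COMPARE_OP bool(<) → 0 vs 3 = True. Stack: [True]
POP_JUMP_IF_FALSE → pop True; no jump. Stack: []
LOAD_FAST_LOAD_FAST p,u → push -1,2. Stack: [-1, 2]
BINARY_OP + → -1 + 2 = 1. Stack: [1]
STORE_FAST p → p=1. Stack: []
LOAD_FAST_LOAD_FAST p,p → push 1,1. Stack: [1, 1]
BINARY_OP - → 1 - 1 = 0. Stack: [0]
STORE_FAST p → p=0. Stack: []
LOAD_FAST i → push 0. Stack: [0]
LOAD_CONST → push 1. Stack: [0, 1]
BINARY_OP + → 0 + 1 = 1. Stack: [1]
STORE_FAST i → i=1. Stack: []
LOAD_FAST i → push 1. Stack: [1]
LOAD_CONST → push 3. Stack: [1, 3]
COMPARE_OP bool(<) → 1 vs 3 = True. Stack: [True]
POP_JUMP_IF_FALSE → pop True; no jump. Stack: []
LOAD_FAST_LOAD_FAST p,u → push 0,2. Stack: [0, 2]
BINARY_OP + → 0 + 2 = 2. Stack: [2]
STORE_FAST p → p=2. Stack: []
LOAD_FAST_LOAD_FAST p,p → push 2,2. Stack: [2, 2]
BINARY_OP - → 2 - 2 = 0. Stack: [0]
STORE_FAST p → p=0. Stack: []
LOAD_FAST i → push 1. Stack: [1]
LOAD_CONST → push 1. Stack: [1, 1]
BINARY_OP + → 1 + 1 = 2. Stack: [2]
STORE_FAST i → i=2. Stack: []
LOAD_FAST i → push 2. Stack: [2]
LOAD_CONST → push 3. Stack: [2, 3]
COMPARE_OP bool(<) → 2 vs 3 = True. Stack: [True]
POP_JUMP_IF_FALSE → pop True; no jump. Stack: []
LOAD_FAST_LOAD_FAST p,u → push 0,2. Stack: [0, 2]
BINARY_OP + → 0 + 2 = 2. Stack: [2]
STORE_FAST p → p=2. Stack: []
LOAD_FAST_LOAD_FAST p,p → push 2,2. Stack: [2, 2]
BINARY_OP - → 2 - 2 = 0. Stack: [0]
STORE_FAST p → p=0. Stack: []
LOAD_FAST i → push 2. Stack: [2]
LOAD_CONST → push 1. Stack: [2, 1]
BINARY_OP + → 2 + 1 = 3. Stack: [3]
STORE_FAST i → i=3. Stack: []
LOAD_FAST i → push 3. Stack: [3]
LOAD_CONST → push 3. Stack: [3, 3]
COMPARE_OP bool(<) → 3 vs 3 = False. Stack: [False]
POP_JUMP_IF_FALSE → pop False; jump. Stack: []
LOAD_FAST p → push 0. Stack: [0]
RETURN_VALUE → return 0.

0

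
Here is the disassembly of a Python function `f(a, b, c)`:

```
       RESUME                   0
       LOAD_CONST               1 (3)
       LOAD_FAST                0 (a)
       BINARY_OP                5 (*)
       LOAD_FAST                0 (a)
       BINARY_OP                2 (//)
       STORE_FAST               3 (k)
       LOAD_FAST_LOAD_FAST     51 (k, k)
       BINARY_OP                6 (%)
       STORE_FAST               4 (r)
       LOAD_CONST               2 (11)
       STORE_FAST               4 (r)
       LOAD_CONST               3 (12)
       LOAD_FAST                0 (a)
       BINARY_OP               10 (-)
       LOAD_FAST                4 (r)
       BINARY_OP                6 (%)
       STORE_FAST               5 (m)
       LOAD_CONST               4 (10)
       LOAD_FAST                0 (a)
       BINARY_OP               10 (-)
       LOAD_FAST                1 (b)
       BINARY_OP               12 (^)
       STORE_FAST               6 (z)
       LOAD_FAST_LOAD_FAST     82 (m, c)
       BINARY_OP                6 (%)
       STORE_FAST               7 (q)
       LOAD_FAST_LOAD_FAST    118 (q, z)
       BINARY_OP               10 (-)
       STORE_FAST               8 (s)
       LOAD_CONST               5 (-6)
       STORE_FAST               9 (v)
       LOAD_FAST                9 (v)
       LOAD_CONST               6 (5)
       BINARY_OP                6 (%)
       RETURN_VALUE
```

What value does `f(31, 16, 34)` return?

4

LOAD_CONST → push 3. Stack: [3]
LOAD_FAST a → push 31. Stack: [3, 31]
BINARY_OP * → 3 * 31 = 93. Stack: [93]
LOAD_FAST a → push 31. Stack: [93, 31]
BINARY_OP // → 93 // 31 = 3. Stack: [3]
STORE_FAST k → k=3. Stack: []
LOAD_FAST_LOAD_FAST k,k → push 3,3. Stack: [3, 3]
BINARY_OP % → 3 % 3 = 0. Stack: [0]
STORE_FAST r → r=0. Stack: []
LOAD_CONST → push 11. Stack: [11]
STORE_FAST r → r=11. Stack: []
LOAD_CONST → push 12. Stack: [12]
LOAD_FAST a → push 31. Stack: [12, 31]
BINARY_OP - → 12 - 31 = -19. Stack: [-19]
LOAD_FAST r → push 11. Stack: [-19, 11]
BINARY_OP % → -19 % 11 = 3. Stack: [3]
STORE_FAST m → m=3. Stack: []
LOAD_CONST → push 10. Stack: [10]
LOAD_FAST a → push 31. Stack: [10, 31]
BINARY_OP - → 10 - 31 = -21. Stack: [-21]
LOAD_FAST b → push 16. Stack: [-21, 16]
BINARY_OP ^ → -21 ^ 16 = -5. Stack: [-5]
STORE_FAST z → z=-5. Stack: []
LOAD_FAST_LOAD_FAST m,c → push 3,34. Stack: [3, 34]
BINARY_OP % → 3 % 34 = 3. Stack: [3]
STORE_FAST q → q=3. Stack: []
LOAD_FAST_LOAD_FAST q,z → push 3,-5. Stack: [3, -5]
BINARY_OP - → 3 - -5 = 8. Stack: [8]
STORE_FAST s → s=8. Stack: []
LOAD_CONST → push -6. Stack: [-6]
STORE_FAST v → v=-6. Stack: []
LOAD_FAST v → push -6. Stack: [-6]
LOAD_CONST → push 5. Stack: [-6, 5]
BINARY_OP % → -6 % 5 = 4. Stack: [4]
RETURN_VALUE → return 4.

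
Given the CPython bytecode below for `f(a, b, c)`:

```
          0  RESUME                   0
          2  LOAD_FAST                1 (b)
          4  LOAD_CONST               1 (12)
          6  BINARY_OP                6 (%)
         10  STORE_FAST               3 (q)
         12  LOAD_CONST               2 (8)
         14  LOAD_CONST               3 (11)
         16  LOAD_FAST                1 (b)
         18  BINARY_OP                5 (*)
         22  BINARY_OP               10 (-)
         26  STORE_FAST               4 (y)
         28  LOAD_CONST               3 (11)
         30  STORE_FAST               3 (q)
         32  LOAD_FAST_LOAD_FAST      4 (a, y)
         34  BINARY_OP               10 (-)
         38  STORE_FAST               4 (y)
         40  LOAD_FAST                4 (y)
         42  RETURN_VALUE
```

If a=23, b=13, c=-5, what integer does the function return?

158

LOAD_FAST b → push 13. Stack: [13]
LOAD_CONST → push 12. Stack: [13, 12]
BINARY_OP % → 13 % 12 = 1. Stack: [1]
STORE_FAST q → q=1. Stack: []
LOAD_CONST → push 8. Stack: [8]
LOAD_CONST → push 11. Stack: [8, 11]
LOAD_FAST b → push 13. Stack: [8, 11, 13]
BINARY_OP * → 11 * 13 = 143. Stack: [8, 143]
BINARY_OP - → 8 - 143 = -135. Stack: [-135]
STORE_FAST y → y=-135. Stack: []
LOAD_CONST → push 11. Stack: [11]
STORE_FAST q → q=11. Stack: []
LOAD_FAST_LOAD_FAST a,y → push 23,-135. Stack: [23, -135]
BINARY_OP - → 23 - -135 = 158. Stack: [158]
STORE_FAST y → y=158. Stack: []
LOAD_FAST y → push 158. Stack: [158]
RETURN_VALUE → return 158.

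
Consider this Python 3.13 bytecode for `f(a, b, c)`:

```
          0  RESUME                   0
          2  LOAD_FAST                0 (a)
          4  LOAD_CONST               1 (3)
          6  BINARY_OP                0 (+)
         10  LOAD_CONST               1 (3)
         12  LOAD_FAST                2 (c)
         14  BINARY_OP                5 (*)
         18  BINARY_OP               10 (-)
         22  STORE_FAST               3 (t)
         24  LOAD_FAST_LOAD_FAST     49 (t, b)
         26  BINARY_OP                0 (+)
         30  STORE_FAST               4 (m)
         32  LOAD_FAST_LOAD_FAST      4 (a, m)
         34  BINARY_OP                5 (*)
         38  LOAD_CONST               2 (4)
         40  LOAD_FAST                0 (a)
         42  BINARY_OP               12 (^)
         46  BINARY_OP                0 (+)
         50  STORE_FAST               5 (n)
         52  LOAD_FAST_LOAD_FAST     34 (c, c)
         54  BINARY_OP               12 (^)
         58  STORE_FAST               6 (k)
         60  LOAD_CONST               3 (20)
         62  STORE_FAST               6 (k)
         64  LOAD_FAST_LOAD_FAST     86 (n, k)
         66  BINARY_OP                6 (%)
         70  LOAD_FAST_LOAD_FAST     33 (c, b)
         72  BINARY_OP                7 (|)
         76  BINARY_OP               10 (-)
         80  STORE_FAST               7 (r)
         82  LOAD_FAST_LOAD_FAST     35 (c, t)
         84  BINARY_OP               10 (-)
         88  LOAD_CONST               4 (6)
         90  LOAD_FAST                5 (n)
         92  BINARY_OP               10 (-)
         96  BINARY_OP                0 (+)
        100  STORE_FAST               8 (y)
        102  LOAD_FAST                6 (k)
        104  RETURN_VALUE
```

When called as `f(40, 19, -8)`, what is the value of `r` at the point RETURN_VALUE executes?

LOAD_FAST a → push 40. Stack: [40]
LOAD_CONST → push 3. Stack: [40, 3]
BINARY_OP + → 40 + 3 = 43. Stack: [43]
LOAD_CONST → push 3. Stack: [43, 3]
LOAD_FAST c → push -8. Stack: [43, 3, -8]
BINARY_OP * → 3 * -8 = -24. Stack: [43, -24]
BINARY_OP - → 43 - -24 = 67. Stack: [67]
STORE_FAST t → t=67. Stack: []
LOAD_FAST_LOAD_FAST t,b → push 67,19. Stack: [67, 19]
BINARY_OP + → 67 + 19 = 86. Stack: [86]
STORE_FAST m → m=86. Stack: []
LOAD_FAST_LOAD_FAST a,m → push 40,86. Stack: [40, 86]
BINARY_OP * → 40 * 86 = 3440. Stack: [3440]
LOAD_CONST → push 4. Stack: [3440, 4]
LOAD_FAST a → push 40. Stack: [3440, 4, 40]
BINARY_OP ^ → 4 ^ 40 = 44. Stack: [3440, 44]
BINARY_OP + → 3440 + 44 = 3484. Stack: [3484]
STORE_FAST n → n=3484. Stack: []
LOAD_FAST_LOAD_FAST c,c → push -8,-8. Stack: [-8, -8]
BINARY_OP ^ → -8 ^ -8 = 0. Stack: [0]
STORE_FAST k → k=0. Stack: []
LOAD_CONST → push 20. Stack: [20]
STORE_FAST k → k=20. Stack: []
LOAD_FAST_LOAD_FAST n,k → push 3484,20. Stack: [3484, 20]
BINARY_OP % → 3484 % 20 = 4. Stack: [4]
LOAD_FAST_LOAD_FAST c,b → push -8,19. Stack: [4, -8, 19]
BINARY_OP | → -8 | 19 = -5. Stack: [4, -5]
BINARY_OP - → 4 - -5 = 9. Stack: [9]
STORE_FAST r → r=9. Stack: []
LOAD_FAST_LOAD_FAST c,t → push -8,67. Stack: [-8, 67]
BINARY_OP - → -8 - 67 = -75. Stack: [-75]
LOAD_CONST → push 6. Stack: [-75, 6]
LOAD_FAST n → push 3484. Stack: [-75, 6, 3484]
BINARY_OP - → 6 - 3484 = -3478. Stack: [-75, -3478]
BINARY_OP + → -75 + -3478 = -3553. Stack: [-3553]
STORE_FAST y → y=-3553. Stack: []
LOAD_FAST k → push 20. Stack: [20]
RETURN_VALUE → return 20.

9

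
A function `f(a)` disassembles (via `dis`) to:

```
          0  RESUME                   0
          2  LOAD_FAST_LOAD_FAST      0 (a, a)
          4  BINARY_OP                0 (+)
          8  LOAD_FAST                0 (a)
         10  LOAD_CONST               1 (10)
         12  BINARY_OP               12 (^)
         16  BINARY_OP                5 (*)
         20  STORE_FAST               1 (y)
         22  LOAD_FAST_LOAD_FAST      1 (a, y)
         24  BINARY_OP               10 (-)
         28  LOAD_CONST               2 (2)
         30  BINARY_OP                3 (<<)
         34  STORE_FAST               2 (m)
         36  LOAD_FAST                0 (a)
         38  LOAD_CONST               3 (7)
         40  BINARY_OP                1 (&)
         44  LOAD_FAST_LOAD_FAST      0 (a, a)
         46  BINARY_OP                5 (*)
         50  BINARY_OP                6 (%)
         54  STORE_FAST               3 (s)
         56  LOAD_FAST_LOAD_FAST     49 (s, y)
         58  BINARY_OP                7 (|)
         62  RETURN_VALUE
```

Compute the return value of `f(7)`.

LOAD_FAST_LOAD_FAST a,a → push 7,7. Stack: [7, 7]
BINARY_OP + → 7 + 7 = 14. Stack: [14]
LOAD_FAST a → push 7. Stack: [14, 7]
LOAD_CONST → push 10. Stack: [14, 7, 10]
BINARY_OP ^ → 7 ^ 10 = 13. Stack: [14, 13]
BINARY_OP * → 14 * 13 = 182. Stack: [182]
STORE_FAST y → y=182. Stack: []
LOAD_FAST_LOAD_FAST a,y → push 7,182. Stack: [7, 182]
BINARY_OP - → 7 - 182 = -175. Stack: [-175]
LOAD_CONST → push 2. Stack: [-175, 2]
BINARY_OP << → -175 << 2 = -700. Stack: [-700]
STORE_FAST m → m=-700. Stack: []
LOAD_FAST a → push 7. Stack: [7]
LOAD_CONST → push 7. Stack: [7, 7]
BINARY_OP & → 7 & 7 = 7. Stack: [7]
LOAD_FAST_LOAD_FAST a,a → push 7,7. Stack: [7, 7, 7]
BINARY_OP * → 7 * 7 = 49. Stack: [7, 49]
BINARY_OP % → 7 % 49 = 7. Stack: [7]
STORE_FAST s → s=7. Stack: []
LOAD_FAST_LOAD_FAST s,y → push 7,182. Stack: [7, 182]
BINARY_OP | → 7 | 182 = 183. Stack: [183]
RETURN_VALUE → return 183.

183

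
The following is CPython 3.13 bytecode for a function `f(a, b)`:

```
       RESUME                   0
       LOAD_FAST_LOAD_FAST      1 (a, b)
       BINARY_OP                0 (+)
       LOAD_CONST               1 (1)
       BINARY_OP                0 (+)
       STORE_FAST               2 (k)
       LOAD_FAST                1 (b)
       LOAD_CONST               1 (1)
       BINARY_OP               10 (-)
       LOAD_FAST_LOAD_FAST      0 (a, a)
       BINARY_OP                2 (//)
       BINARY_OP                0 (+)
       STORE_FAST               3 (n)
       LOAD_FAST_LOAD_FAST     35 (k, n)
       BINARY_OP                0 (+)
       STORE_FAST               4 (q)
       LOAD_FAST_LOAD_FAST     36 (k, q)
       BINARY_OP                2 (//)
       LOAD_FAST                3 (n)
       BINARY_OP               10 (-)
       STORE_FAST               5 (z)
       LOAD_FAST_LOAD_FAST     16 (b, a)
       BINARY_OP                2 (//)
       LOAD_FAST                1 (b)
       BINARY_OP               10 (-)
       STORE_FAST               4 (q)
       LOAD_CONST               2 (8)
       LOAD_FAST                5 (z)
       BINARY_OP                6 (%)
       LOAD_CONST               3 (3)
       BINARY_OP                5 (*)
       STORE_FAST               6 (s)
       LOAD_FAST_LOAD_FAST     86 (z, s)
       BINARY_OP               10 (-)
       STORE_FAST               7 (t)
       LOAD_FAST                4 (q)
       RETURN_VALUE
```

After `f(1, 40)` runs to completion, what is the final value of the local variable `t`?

56

LOAD_FAST_LOAD_FAST a,b → push 1,40. Stack: [1, 40]
BINARY_OP + → 1 + 40 = 41. Stack: [41]
LOAD_CONST → push 1. Stack: [41, 1]
BINARY_OP + → 41 + 1 = 42. Stack: [42]
STORE_FAST k → k=42. Stack: []
LOAD_FAST b → push 40. Stack: [40]
LOAD_CONST → push 1. Stack: [40, 1]
BINARY_OP - → 40 - 1 = 39. Stack: [39]
LOAD_FAST_LOAD_FAST a,a → push 1,1. Stack: [39, 1, 1]
BINARY_OP // → 1 // 1 = 1. Stack: [39, 1]
BINARY_OP + → 39 + 1 = 40. Stack: [40]
STORE_FAST n → n=40. Stack: []
LOAD_FAST_LOAD_FAST k,n → push 42,40. Stack: [42, 40]
BINARY_OP + → 42 + 40 = 82. Stack: [82]
STORE_FAST q → q=82. Stack: []
LOAD_FAST_LOAD_FAST k,q → push 42,82. Stack: [42, 82]
BINARY_OP // → 42 // 82 = 0. Stack: [0]
LOAD_FAST n → push 40. Stack: [0, 40]
BINARY_OP - → 0 - 40 = -40. Stack: [-40]
STORE_FAST z → z=-40. Stack: []
LOAD_FAST_LOAD_FAST b,a → push 40,1. Stack: [40, 1]
BINARY_OP // → 40 // 1 = 40. Stack: [40]
LOAD_FAST b → push 40. Stack: [40, 40]
BINARY_OP - → 40 - 40 = 0. Stack: [0]
STORE_FAST q → q=0. Stack: []
LOAD_CONST → push 8. Stack: [8]
LOAD_FAST z → push -40. Stack: [8, -40]
BINARY_OP % → 8 % -40 = -32. Stack: [-32]
LOAD_CONST → push 3. Stack: [-32, 3]
BINARY_OP * → -32 * 3 = -96. Stack: [-96]
STORE_FAST s → s=-96. Stack: []
LOAD_FAST_LOAD_FAST z,s → push -40,-96. Stack: [-40, -96]
BINARY_OP - → -40 - -96 = 56. Stack: [56]
STORE_FAST t → t=56. Stack: []
LOAD_FAST q → push 0. Stack: [0]
RETURN_VALUE → return 0.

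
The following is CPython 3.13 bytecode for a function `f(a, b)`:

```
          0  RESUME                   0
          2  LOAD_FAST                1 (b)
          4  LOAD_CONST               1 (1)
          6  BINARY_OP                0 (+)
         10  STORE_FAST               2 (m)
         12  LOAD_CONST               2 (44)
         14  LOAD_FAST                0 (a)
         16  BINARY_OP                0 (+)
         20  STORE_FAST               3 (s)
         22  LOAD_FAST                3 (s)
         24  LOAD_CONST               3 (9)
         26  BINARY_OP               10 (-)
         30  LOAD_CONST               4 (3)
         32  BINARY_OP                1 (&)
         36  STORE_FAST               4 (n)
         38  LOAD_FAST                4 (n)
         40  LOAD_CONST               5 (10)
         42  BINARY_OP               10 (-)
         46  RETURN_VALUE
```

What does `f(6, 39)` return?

-9

LOAD_FAST b → push 39. Stack: [39]
LOAD_CONST → push 1. Stack: [39, 1]
BINARY_OP + → 39 + 1 = 40. Stack: [40]
STORE_FAST m → m=40. Stack: []
LOAD_CONST → push 44. Stack: [44]
LOAD_FAST a → push 6. Stack: [44, 6]
BINARY_OP + → 44 + 6 = 50. Stack: [50]
STORE_FAST s → s=50. Stack: []
LOAD_FAST s → push 50. Stack: [50]
LOAD_CONST → push 9. Stack: [50, 9]
BINARY_OP - → 50 - 9 = 41. Stack: [41]
LOAD_CONST → push 3. Stack: [41, 3]
BINARY_OP & → 41 & 3 = 1. Stack: [1]
STORE_FAST n → n=1. Stack: []
LOAD_FAST n → push 1. Stack: [1]
LOAD_CONST → push 10. Stack: [1, 10]
BINARY_OP - → 1 - 10 = -9. Stack: [-9]
RETURN_VALUE → return -9.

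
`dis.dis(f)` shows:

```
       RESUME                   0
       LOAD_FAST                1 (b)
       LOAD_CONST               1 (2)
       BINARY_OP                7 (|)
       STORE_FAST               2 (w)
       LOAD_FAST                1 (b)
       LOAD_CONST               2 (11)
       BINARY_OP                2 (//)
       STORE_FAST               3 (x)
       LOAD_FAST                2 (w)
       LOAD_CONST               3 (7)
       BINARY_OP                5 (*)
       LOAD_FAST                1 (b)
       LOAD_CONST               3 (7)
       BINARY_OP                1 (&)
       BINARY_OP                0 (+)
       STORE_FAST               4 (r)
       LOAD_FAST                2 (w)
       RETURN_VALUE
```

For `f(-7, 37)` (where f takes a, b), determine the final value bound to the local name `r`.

LOAD_FAST b → push 37. Stack: [37]
LOAD_CONST → push 2. Stack: [37, 2]
BINARY_OP | → 37 | 2 = 39. Stack: [39]
STORE_FAST w → w=39. Stack: []
LOAD_FAST b → push 37. Stack: [37]
LOAD_CONST → push 11. Stack: [37, 11]
BINARY_OP // → 37 // 11 = 3. Stack: [3]
STORE_FAST x → x=3. Stack: []
LOAD_FAST w → push 39. Stack: [39]
LOAD_CONST → push 7. Stack: [39, 7]
BINARY_OP * → 39 * 7 = 273. Stack: [273]
LOAD_FAST b → push 37. Stack: [273, 37]
LOAD_CONST → push 7. Stack: [273, 37, 7]
BINARY_OP & → 37 & 7 = 5. Stack: [273, 5]
BINARY_OP + → 273 + 5 = 278. Stack: [278]
STORE_FAST r → r=278. Stack: []
LOAD_FAST w → push 39. Stack: [39]
RETURN_VALUE → return 39.

278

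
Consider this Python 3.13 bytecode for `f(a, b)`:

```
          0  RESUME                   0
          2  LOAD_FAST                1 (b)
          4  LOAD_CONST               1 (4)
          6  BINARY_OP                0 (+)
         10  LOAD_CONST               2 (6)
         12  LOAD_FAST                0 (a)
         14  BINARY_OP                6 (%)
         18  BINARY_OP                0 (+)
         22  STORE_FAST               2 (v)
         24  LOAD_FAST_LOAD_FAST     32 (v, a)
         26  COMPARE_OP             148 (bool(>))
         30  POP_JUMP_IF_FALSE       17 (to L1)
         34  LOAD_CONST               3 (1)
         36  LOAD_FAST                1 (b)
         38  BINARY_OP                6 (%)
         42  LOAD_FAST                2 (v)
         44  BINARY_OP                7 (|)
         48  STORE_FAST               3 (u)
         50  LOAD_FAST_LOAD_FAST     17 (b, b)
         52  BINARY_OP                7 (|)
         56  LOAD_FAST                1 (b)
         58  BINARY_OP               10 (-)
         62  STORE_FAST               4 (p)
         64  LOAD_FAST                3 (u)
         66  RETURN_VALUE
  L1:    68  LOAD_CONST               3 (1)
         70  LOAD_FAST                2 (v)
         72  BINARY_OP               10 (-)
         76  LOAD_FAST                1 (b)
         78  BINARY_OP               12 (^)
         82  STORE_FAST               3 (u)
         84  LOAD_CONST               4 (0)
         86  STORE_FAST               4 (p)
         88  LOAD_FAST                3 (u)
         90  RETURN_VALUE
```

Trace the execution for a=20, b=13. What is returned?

LOAD_FAST b → push 13. Stack: [13]
LOAD_CONST → push 4. Stack: [13, 4]
BINARY_OP + → 13 + 4 = 17. Stack: [17]
LOAD_CONST → push 6. Stack: [17, 6]
LOAD_FAST a → push 20. Stack: [17, 6, 20]
BINARY_OP % → 6 % 20 = 6. Stack: [17, 6]
BINARY_OP + → 17 + 6 = 23. Stack: [23]
STORE_FAST v → v=23. Stack: []
LOAD_FAST_LOAD_FAST v,a → push 23,20. Stack: [23, 20]
COMPARE_OP bool(>) → 23 vs 20 = True. Stack: [True]
POP_JUMP_IF_FALSE → pop True; no jump. Stack: []
LOAD_CONST → push 1. Stack: [1]
LOAD_FAST b → push 13. Stack: [1, 13]
BINARY_OP % → 1 % 13 = 1. Stack: [1]
LOAD_FAST v → push 23. Stack: [1, 23]
BINARY_OP | → 1 | 23 = 23. Stack: [23]
STORE_FAST u → u=23. Stack: []
LOAD_FAST_LOAD_FAST b,b → push 13,13. Stack: [13, 13]
BINARY_OP | → 13 | 13 = 13. Stack: [13]
LOAD_FAST b → push 13. Stack: [13, 13]
BINARY_OP - → 13 - 13 = 0. Stack: [0]
STORE_FAST p → p=0. Stack: []
LOAD_FAST u → push 23. Stack: [23]
RETURN_VALUE → return 23.

23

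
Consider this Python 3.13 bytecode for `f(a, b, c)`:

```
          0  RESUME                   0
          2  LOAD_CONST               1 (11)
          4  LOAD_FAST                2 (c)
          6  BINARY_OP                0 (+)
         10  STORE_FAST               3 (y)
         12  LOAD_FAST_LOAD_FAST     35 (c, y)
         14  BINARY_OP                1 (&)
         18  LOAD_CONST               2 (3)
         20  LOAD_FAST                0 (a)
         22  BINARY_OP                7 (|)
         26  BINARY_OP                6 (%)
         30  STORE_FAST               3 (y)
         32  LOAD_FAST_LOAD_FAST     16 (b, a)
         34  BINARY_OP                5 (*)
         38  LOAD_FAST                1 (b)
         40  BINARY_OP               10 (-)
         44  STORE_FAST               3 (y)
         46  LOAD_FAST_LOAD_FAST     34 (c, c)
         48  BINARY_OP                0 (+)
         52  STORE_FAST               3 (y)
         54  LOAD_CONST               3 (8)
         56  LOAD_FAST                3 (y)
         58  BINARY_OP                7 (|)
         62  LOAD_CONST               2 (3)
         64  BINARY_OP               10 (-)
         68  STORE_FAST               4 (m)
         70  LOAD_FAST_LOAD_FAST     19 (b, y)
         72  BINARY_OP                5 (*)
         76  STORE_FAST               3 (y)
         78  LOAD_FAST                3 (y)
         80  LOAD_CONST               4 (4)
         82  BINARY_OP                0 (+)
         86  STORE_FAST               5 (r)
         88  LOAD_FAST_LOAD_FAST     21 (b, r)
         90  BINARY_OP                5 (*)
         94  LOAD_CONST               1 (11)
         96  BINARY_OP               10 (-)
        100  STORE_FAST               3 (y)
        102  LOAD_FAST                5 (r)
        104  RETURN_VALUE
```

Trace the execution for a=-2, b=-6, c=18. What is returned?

LOAD_CONST → push 11. Stack: [11]
LOAD_FAST c → push 18. Stack: [11, 18]
BINARY_OP + → 11 + 18 = 29. Stack: [29]
STORE_FAST y → y=29. Stack: []
LOAD_FAST_LOAD_FAST c,y → push 18,29. Stack: [18, 29]
BINARY_OP & → 18 & 29 = 16. Stack: [16]
LOAD_CONST → push 3. Stack: [16, 3]
LOAD_FAST a → push -2. Stack: [16, 3, -2]
BINARY_OP | → 3 | -2 = -1. Stack: [16, -1]
BINARY_OP % → 16 % -1 = 0. Stack: [0]
STORE_FAST y → y=0. Stack: []
LOAD_FAST_LOAD_FAST b,a → push -6,-2. Stack: [-6, -2]
BINARY_OP * → -6 * -2 = 12. Stack: [12]
LOAD_FAST b → push -6. Stack: [12, -6]
BINARY_OP - → 12 - -6 = 18. Stack: [18]
STORE_FAST y → y=18. Stack: []
LOAD_FAST_LOAD_FAST c,c → push 18,18. Stack: [18, 18]
BINARY_OP + → 18 + 18 = 36. Stack: [36]
STORE_FAST y → y=36. Stack: []
LOAD_CONST → push 8. Stack: [8]
LOAD_FAST y → push 36. Stack: [8, 36]
BINARY_OP | → 8 | 36 = 44. Stack: [44]
LOAD_CONST → push 3. Stack: [44, 3]
BINARY_OP - → 44 - 3 = 41. Stack: [41]
STORE_FAST m → m=41. Stack: []
LOAD_FAST_LOAD_FAST b,y → push -6,36. Stack: [-6, 36]
BINARY_OP * → -6 * 36 = -216. Stack: [-216]
STORE_FAST y → y=-216. Stack: []
LOAD_FAST y → push -216. Stack: [-216]
LOAD_CONST → push 4. Stack: [-216, 4]
BINARY_OP + → -216 + 4 = -212. Stack: [-212]
STORE_FAST r → r=-212. Stack: []
LOAD_FAST_LOAD_FAST b,r → push -6,-212. Stack: [-6, -212]
BINARY_OP * → -6 * -212 = 1272. Stack: [1272]
LOAD_CONST → push 11. Stack: [1272, 11]
BINARY_OP - → 1272 - 11 = 1261. Stack: [1261]
STORE_FAST y → y=1261. Stack: []
LOAD_FAST r → push -212. Stack: [-212]
RETURN_VALUE → return -212.

-212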